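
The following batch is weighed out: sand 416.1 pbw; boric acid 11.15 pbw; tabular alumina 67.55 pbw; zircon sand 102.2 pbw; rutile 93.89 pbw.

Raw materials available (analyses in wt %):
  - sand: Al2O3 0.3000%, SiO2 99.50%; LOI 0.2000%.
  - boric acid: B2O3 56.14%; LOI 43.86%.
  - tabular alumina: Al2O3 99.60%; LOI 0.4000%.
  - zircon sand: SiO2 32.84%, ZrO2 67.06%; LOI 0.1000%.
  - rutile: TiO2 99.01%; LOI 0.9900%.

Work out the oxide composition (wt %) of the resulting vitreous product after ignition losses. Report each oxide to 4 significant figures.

Working values are shown (rounded to four significant figures) alongside each step; the whole derivation holds full float precision end to end; every reported figure carries a single rounding — the derived quantities (the yield, LOI, five oxide percentages, net glass mass, totals) are carried at full precision using the weight values on 683.9 pbw of glass, as quoted within problem or answer.
What the batch supplies per oxide:
  Al2O3: 416.1·0.003000 + 67.55·0.9960 = 68.53 pbw
  TiO2: 93.89·0.9901 = 92.96 pbw
  SiO2: 416.1·0.9950 + 102.2·0.3284 = 447.6 pbw
  ZrO2: 102.2·0.6706 = 68.54 pbw
  B2O3: 11.15·0.5614 = 6.260 pbw
LOI: 416.1·0.002000 + 11.15·0.4386 + 67.55·0.004000 + 102.2·0.001000 + 93.89·0.009900 = 7.025 pbw
batch − LOI leaves glass = 690.9 − 7.025 = 683.9 pbw (= Σ oxide masses)
percent by weight: oxide/glass ×100

Glass mass = 683.9 pbw (batch 690.9 − LOI 7.025).
Composition: Al2O3 10.02%, TiO2 13.59%, SiO2 65.45%, ZrO2 10.02%, B2O3 0.9153%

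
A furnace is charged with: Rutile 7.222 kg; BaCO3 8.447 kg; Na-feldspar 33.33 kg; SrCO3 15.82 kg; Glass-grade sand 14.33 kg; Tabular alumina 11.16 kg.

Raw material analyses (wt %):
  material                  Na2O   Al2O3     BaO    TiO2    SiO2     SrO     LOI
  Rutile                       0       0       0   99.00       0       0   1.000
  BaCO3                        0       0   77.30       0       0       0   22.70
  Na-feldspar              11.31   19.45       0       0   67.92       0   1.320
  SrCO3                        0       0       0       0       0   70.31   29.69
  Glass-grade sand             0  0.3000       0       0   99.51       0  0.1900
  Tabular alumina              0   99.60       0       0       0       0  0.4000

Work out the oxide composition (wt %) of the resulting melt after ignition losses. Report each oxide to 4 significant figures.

Mid-chain values are displayed (rounded to four significant digits) within the worked lines; the working math keeps exact precision at every stage — a single rounding yields each reported number; derived quantities, which include totals, ignition loss, yield, glass mass, the six compositions, are re-derived in exact precision, as quoted within the problem or the answer, starting from the weights at 83.11 kg of glass.
What the batch supplies per oxide:
  Na2O: 33.33·0.1131 = 3.770 kg
  Al2O3: 33.33·0.1945 + 14.33·0.003000 + 11.16·0.9960 = 17.64 kg
  BaO: 8.447·0.7730 = 6.530 kg
  TiO2: 7.222·0.9900 = 7.150 kg
  SiO2: 33.33·0.6792 + 14.33·0.9951 = 36.90 kg
  SrO: 15.82·0.7031 = 11.12 kg
LOI: 7.222·0.01000 + 8.447·0.2270 + 33.33·0.01320 + 15.82·0.2969 + 14.33·0.001900 + 11.16·0.004000 = 7.198 kg
Glass = total batch minus LOI = 90.31 − 7.198 = 83.11 kg (the oxide masses sum to this)
percent by weight: oxide/glass ×100

Glass mass = 83.11 kg (batch 90.31 − LOI 7.198).
Composition: Na2O 4.536%, Al2O3 21.23%, BaO 7.856%, TiO2 8.603%, SiO2 44.40%, SrO 13.38%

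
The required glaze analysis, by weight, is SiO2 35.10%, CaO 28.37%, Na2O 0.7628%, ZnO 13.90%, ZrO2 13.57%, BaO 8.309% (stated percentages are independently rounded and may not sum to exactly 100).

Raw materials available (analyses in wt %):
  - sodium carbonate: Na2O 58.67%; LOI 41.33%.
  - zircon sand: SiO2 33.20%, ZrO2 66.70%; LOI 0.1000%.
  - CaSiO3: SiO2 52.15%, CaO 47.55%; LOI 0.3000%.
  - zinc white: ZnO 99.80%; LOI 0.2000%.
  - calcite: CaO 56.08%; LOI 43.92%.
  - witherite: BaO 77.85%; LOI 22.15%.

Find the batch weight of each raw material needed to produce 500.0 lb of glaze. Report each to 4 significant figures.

Full float precision is kept at all times. The intermediate values appear rounded off to 4 significant figures alongside each step — each reported figure is rounded exactly once — all derived quantities, including glass mass, the totals, ignition loss, the yield, six oxide percentages, are carried from the weighed amounts on 500.0 lb of glass at exact precision exactly as shown in either problem or answer.
Target masses of each oxide per 500.0 lb glaze:
  SiO2: 35.10% × 500.0 = 175.5 lb
  CaO: 28.37% × 500.0 = 141.8 lb
  Na2O: 0.7628% × 500.0 = 3.814 lb
  ZnO: 13.90% × 500.0 = 69.50 lb
  ZrO2: 13.57% × 500.0 = 67.85 lb
  BaO: 8.309% × 500.0 = 41.54 lb
Balance tally, oxide-wise, given the weights on record, versus the basis set out (target by target, the sums agree once rounding is allowed for):
  SiO2: 101.7·0.3320 + 271.8·0.5215 = 175.5 lb (target 175.5 lb)
  CaO: 271.8·0.4755 + 22.51·0.5608 = 141.9 lb (target 141.8 lb)
  Na2O: 6.501·0.5867 = 3.814 lb (target 3.814 lb)
  ZnO: 69.64·0.9980 = 69.50 lb (target 69.50 lb)
  ZrO2: 101.7·0.6670 = 67.83 lb (target 67.85 lb)
  BaO: 53.37·0.7785 = 41.55 lb (target 41.54 lb)
Mass balance on the glass: net batch after ignition = 500.1 lb (summing oxide targets gives 500.1 lb; against the stated basis, 500.0 lb — a pure rounding effect).
Batch grand total — Σ batch = 525.5 lb; Σ batch·LOI gives LOI loss = 25.45 lb; yield, glass over the total, = 95.16%.

Batch per 500.0 lb glaze:
  sodium carbonate: 6.501 lb
  zircon sand: 101.7 lb
  CaSiO3: 271.8 lb
  zinc white: 69.64 lb
  calcite: 22.51 lb
  witherite: 53.37 lb
Total batch = 525.5 lb; LOI loss = 25.45 lb; yield = 95.16%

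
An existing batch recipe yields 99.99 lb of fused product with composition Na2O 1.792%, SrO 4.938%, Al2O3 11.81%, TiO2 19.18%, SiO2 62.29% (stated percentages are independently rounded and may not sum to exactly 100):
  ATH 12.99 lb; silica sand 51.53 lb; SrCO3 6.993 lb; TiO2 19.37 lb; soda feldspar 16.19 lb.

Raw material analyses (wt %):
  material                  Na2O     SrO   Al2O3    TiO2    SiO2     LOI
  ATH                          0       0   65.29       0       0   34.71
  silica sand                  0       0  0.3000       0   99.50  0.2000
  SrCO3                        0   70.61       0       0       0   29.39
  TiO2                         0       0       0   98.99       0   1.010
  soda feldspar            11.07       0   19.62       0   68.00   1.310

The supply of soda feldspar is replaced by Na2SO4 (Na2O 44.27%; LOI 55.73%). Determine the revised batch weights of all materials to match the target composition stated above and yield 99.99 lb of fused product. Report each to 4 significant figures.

All internal work maintains full float precision from start to finish — working values are shown with 4-significant-figure rounding in the working — exactly one rounding lands on every reported result; the derived quantities (the totals, the yield, ignition loss, net glass mass, five oxide percentages) are carried in full precision starting from the weights for 99.99 lb of glass precisely as stated by the question or the answer.
The oxide mass targets at 99.99 lb fused product:
  Na2O: 1.792% × 99.99 = 1.792 lb
  SrO: 4.938% × 99.99 = 4.938 lb
  Al2O3: 11.81% × 99.99 = 11.81 lb
  TiO2: 19.18% × 99.99 = 19.18 lb
  SiO2: 62.29% × 99.99 = 62.28 lb
Balance tally, oxide-wise, applying the batch weights above, on the stated basis (sums match the target masses within answer rounding):
  Na2O: 4.047·0.4427 = 1.792 lb (target 1.792 lb)
  SrO: 6.993·0.7061 = 4.938 lb (target 4.938 lb)
  Al2O3: 17.80·0.6529 + 62.60·0.003000 = 11.81 lb (target 11.81 lb)
  TiO2: 19.37·0.9899 = 19.17 lb (target 19.18 lb)
  SiO2: 62.60·0.9950 = 62.29 lb (target 62.28 lb)
The glass-mass cross-check: Σ batch − LOI loss = 100.0 lb (the Σ of target masses is 100.0 lb; versus the stated basis of 99.99 lb — differing by rounding only).
Whole-batch sum: Σ batch = 110.8 lb; LOI loss = Σ batch·LOI = 10.81 lb; yield: glass divided by total = 90.24%.

Revised batch per 99.99 lb fused product:
  ATH: 17.80 lb
  silica sand: 62.60 lb
  SrCO3: 6.993 lb
  TiO2: 19.37 lb
  Na2SO4: 4.047 lb
Total batch = 110.8 lb; LOI loss = 10.81 lb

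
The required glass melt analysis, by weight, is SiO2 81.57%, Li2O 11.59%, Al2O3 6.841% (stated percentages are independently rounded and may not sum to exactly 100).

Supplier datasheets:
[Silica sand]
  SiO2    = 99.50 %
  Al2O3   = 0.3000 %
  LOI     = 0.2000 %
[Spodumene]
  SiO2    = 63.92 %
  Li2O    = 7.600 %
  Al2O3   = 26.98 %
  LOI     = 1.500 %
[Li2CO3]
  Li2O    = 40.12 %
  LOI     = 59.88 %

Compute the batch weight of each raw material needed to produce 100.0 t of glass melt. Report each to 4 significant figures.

Batch per 100.0 t glass melt:
  Silica sand: 66.16 t
  Spodumene: 24.62 t
  Li2CO3: 24.22 t
Total batch = 115.0 t; LOI loss = 15.00 t; yield = 86.95%

The working math maintains full precision all the way through — intermediates are printed rounded to four significant digits on the page; exactly one rounding lands on each reported figure. All derived quantities (net glass mass, totals, ignition loss, the yield, three oxide percentages) are recomputed from the weighed amounts per 100.0 t of glass at full float precision, as quoted within the problem or answer text.
Target masses of each oxide per 100.0 t glass melt:
  SiO2: 81.57% × 100.0 = 81.57 t
  Li2O: 11.59% × 100.0 = 11.59 t
  Al2O3: 6.841% × 100.0 = 6.841 t
Oxide-by-oxide audit from the weights as reported, under the basis named above (summed amounts equal target values net of answer rounding effects):
  SiO2: 66.16·0.9950 + 24.62·0.6392 = 81.57 t (target 81.57 t)
  Li2O: 24.62·0.07600 + 24.22·0.4012 = 11.59 t (target 11.59 t)
  Al2O3: 66.16·0.003000 + 24.62·0.2698 = 6.841 t (target 6.841 t)
Glass-mass bookkeeping: batch total minus LOI = 100.0 t (targets for the oxides total 100.0 t; with the basis standing at 100.0 t — gaps are rounding artifacts).
Summing the batch: Σ batch = 115.0 t; the LOI term Σ batch·LOI equals 15.00 t; yield, glass over the total, = 86.95%.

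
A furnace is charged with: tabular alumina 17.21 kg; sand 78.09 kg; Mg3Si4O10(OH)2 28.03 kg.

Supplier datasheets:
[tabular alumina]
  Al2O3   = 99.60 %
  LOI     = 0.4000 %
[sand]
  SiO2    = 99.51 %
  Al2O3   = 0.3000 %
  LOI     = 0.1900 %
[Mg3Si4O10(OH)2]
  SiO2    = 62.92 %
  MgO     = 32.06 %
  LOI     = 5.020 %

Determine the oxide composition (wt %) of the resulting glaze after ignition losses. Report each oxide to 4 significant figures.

Mid-chain values appear rounded to four significant figures in the printout — the whole derivation keeps full precision in all steps — each reported figure takes just one rounding; derived quantities, including the three compositions, the totals, net glass mass, the yield, LOI, are computed from the weighed amounts per 121.7 kg of glass at full float precision exactly as printed in the problem or answer text.
Per-oxide mass from batch:
  SiO2: 78.09·0.9951 + 28.03·0.6292 = 95.34 kg
  MgO: 28.03·0.3206 = 8.986 kg
  Al2O3: 17.21·0.9960 + 78.09·0.003000 = 17.38 kg
LOI: 17.21·0.004000 + 78.09·0.001900 + 28.03·0.05020 = 1.624 kg
The glass mass, total less LOI, = 123.3 − 1.624 = 121.7 kg (= the summed oxide contributions)
each oxide over glass, ×100, is wt %

Glass mass = 121.7 kg (batch 123.3 − LOI 1.624).
Composition: SiO2 78.34%, MgO 7.384%, Al2O3 14.28%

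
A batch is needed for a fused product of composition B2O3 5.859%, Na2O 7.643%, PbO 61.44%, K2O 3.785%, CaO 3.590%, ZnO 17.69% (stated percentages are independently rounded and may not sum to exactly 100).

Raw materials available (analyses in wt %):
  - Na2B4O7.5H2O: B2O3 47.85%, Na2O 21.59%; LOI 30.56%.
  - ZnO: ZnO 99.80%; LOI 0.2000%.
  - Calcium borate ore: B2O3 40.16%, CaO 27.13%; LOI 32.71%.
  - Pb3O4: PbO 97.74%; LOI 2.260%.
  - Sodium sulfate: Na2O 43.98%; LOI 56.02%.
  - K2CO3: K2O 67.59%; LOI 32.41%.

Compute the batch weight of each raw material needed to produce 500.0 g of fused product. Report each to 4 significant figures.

Values along the way appear rounded to four significant digits alongside each step. Each numeric step keeps full float precision end to end. Exactly one rounding is applied to every reported value. The derived quantities (yield, glass mass, six oxide percentages, totals, ignition loss) are re-derived in full precision starting from the weights for 500.0 g of glass as quoted within the problem or answer text.
Target oxide masses per 500.0 g fused product:
  B2O3: 5.859% × 500.0 = 29.30 g
  Na2O: 7.643% × 500.0 = 38.22 g
  PbO: 61.44% × 500.0 = 307.2 g
  K2O: 3.785% × 500.0 = 18.92 g
  CaO: 3.590% × 500.0 = 17.95 g
  ZnO: 17.69% × 500.0 = 88.45 g
Sums-versus-targets review applying the batch weights above, per the basis as stated (each sum matches its target mass net of answer rounding effects):
  B2O3: 5.693·0.4785 + 66.16·0.4016 = 29.29 g (target 29.30 g)
  Na2O: 5.693·0.2159 + 84.10·0.4398 = 38.22 g (target 38.22 g)
  PbO: 314.3·0.9774 = 307.2 g (target 307.2 g)
  K2O: 28.00·0.6759 = 18.93 g (target 18.92 g)
  CaO: 66.16·0.2713 = 17.95 g (target 17.95 g)
  ZnO: 88.63·0.9980 = 88.45 g (target 88.45 g)
Auditing the glass mass value: batch Σ − ignition loss = 500.0 g (oxide target masses add up to 500.0 g; stated basis 500.0 g — rounding explains the deltas).
Total batch = Σ batch = 586.9 g; LOI loss = Σ batch·LOI = 86.85 g; as yield: glass ÷ batch → 85.20%.

Batch per 500.0 g fused product:
  Na2B4O7.5H2O: 5.693 g
  ZnO: 88.63 g
  Calcium borate ore: 66.16 g
  Pb3O4: 314.3 g
  Sodium sulfate: 84.10 g
  K2CO3: 28.00 g
Total batch = 586.9 g; LOI loss = 86.85 g; yield = 85.20%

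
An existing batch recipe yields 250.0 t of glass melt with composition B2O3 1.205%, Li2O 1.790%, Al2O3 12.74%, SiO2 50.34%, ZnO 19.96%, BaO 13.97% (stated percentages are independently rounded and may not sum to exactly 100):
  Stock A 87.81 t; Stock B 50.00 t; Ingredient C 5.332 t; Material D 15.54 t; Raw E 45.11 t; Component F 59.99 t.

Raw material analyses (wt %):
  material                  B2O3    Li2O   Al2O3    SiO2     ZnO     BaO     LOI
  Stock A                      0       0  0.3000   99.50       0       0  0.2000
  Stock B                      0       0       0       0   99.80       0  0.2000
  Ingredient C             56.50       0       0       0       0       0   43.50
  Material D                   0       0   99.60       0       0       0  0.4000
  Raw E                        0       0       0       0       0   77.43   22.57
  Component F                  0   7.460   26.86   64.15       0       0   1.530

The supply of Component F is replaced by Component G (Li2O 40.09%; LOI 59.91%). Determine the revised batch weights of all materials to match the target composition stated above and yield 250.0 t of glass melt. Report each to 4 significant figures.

The intermediate values are shown, rounded to 4 significant digits, as written. The working math carries exact precision through the solve; each reported value sees exactly one rounding — the derived quantities (six oxide percentages, glass mass, totals, yield, LOI) are re-derived at full precision starting from the weights for 250.0 t of glass as quoted within question or answer.
Oxide-by-oxide targets in 250.0 t glass melt:
  B2O3: 1.205% × 250.0 = 3.012 t
  Li2O: 1.790% × 250.0 = 4.475 t
  Al2O3: 12.74% × 250.0 = 31.85 t
  SiO2: 50.34% × 250.0 = 125.8 t
  ZnO: 19.96% × 250.0 = 49.90 t
  BaO: 13.97% × 250.0 = 34.92 t
A balance pass over the oxides, with the batch weights as given, against the basis in use (sums match the target masses once rounding is allowed for):
  B2O3: 5.332·0.5650 = 3.013 t (target 3.012 t)
  Li2O: 11.16·0.4009 = 4.474 t (target 4.475 t)
  Al2O3: 126.5·0.003000 + 31.60·0.9960 = 31.85 t (target 31.85 t)
  SiO2: 126.5·0.9950 = 125.9 t (target 125.8 t)
  ZnO: 50.00·0.9980 = 49.90 t (target 49.90 t)
  BaO: 45.11·0.7743 = 34.93 t (target 34.92 t)
Mass balance on the glass: Σ batch − LOI loss = 250.0 t (per-oxide target masses sum to 250.0 t; stated basis 250.0 t — differing by rounding only).
Batch grand total — Σ batch = 269.7 t; LOI removed, Σ of batch·LOI: 19.67 t; yield = glass ÷ total batch = 92.71%.

Revised batch per 250.0 t glass melt:
  Stock A: 126.5 t
  Stock B: 50.00 t
  Ingredient C: 5.332 t
  Material D: 31.60 t
  Raw E: 45.11 t
  Component G: 11.16 t
Total batch = 269.7 t; LOI loss = 19.67 t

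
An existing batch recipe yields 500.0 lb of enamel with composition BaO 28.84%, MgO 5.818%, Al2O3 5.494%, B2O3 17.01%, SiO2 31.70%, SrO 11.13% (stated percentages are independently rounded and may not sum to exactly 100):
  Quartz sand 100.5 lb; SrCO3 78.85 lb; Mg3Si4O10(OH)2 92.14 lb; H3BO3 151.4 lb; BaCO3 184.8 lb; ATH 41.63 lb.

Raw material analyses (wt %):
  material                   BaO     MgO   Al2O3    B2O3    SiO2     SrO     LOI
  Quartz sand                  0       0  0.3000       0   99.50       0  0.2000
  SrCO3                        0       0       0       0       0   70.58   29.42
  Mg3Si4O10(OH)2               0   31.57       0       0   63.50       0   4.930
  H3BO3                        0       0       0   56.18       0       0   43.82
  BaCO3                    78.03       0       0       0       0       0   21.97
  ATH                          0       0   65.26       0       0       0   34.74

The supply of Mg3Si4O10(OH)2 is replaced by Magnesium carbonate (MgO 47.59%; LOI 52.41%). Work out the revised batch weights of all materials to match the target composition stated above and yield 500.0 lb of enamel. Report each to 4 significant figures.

Revised batch per 500.0 lb enamel:
  Quartz sand: 159.3 lb
  SrCO3: 78.85 lb
  Magnesium carbonate: 61.13 lb
  H3BO3: 151.4 lb
  BaCO3: 184.8 lb
  ATH: 41.36 lb
Total batch = 676.8 lb; LOI loss = 176.9 lb

Mid-chain values appear (rounded to 4 significant figures) when written out — every computation carries full float precision at all times. A single rounding finalizes each reported number — all derived quantities are recomputed from the weighed amounts for 500.0 lb of glass in full float precision (LOI, net glass mass, the yield, the totals, six oxide percentages) precisely as stated by the problem or answer text.
The oxide mass targets at 500.0 lb enamel:
  BaO: 28.84% × 500.0 = 144.2 lb
  MgO: 5.818% × 500.0 = 29.09 lb
  Al2O3: 5.494% × 500.0 = 27.47 lb
  B2O3: 17.01% × 500.0 = 85.05 lb
  SiO2: 31.70% × 500.0 = 158.5 lb
  SrO: 11.13% × 500.0 = 55.65 lb
Oxide-by-oxide audit applying the batch weights above, against the basis in use (sum by sum, the targets are met net of answer rounding effects):
  BaO: 184.8·0.7803 = 144.2 lb (target 144.2 lb)
  MgO: 61.13·0.4759 = 29.09 lb (target 29.09 lb)
  Al2O3: 159.3·0.003000 + 41.36·0.6526 = 27.47 lb (target 27.47 lb)
  B2O3: 151.4·0.5618 = 85.06 lb (target 85.05 lb)
  SiO2: 159.3·0.9950 = 158.5 lb (target 158.5 lb)
  SrO: 78.85·0.7058 = 55.65 lb (target 55.65 lb)
Mass balance on the glass: total batch − LOI = 500.0 lb (the Σ of target masses is 500.0 lb; versus the stated basis of 500.0 lb — rounding explains the deltas).
Summing the batch: Σ batch = 676.8 lb; loss to ignition Σ batch·LOI = 176.9 lb; as yield: glass ÷ batch → 73.87%.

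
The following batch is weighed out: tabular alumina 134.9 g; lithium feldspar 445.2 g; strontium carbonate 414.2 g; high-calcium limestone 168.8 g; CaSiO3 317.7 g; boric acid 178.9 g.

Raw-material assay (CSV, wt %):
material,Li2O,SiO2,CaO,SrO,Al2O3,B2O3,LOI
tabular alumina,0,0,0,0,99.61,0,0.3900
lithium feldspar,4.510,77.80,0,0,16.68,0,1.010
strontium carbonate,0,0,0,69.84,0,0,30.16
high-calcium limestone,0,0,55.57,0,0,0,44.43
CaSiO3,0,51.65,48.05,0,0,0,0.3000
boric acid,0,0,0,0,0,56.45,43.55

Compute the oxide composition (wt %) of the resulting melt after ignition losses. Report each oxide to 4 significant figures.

Glass mass = 1376 g (batch 1660 − LOI 283.8).
Composition: Li2O 1.459%, SiO2 37.10%, CaO 17.91%, SrO 21.02%, Al2O3 15.16%, B2O3 7.340%

Every computation holds full float precision in all steps; intermediates appear (rounded to four significant digits) at each printed step; every reported figure is rounded only once. All derived quantities (the six compositions, totals, ignition loss, the yield, net glass mass) are re-derived in exact precision from the weighed amounts for 1376 g of glass as set out in the problem or answer text.
Per-oxide mass from batch:
  Li2O: 445.2·0.04510 = 20.08 g
  SiO2: 445.2·0.7780 + 317.7·0.5165 = 510.5 g
  CaO: 168.8·0.5557 + 317.7·0.4805 = 246.5 g
  SrO: 414.2·0.6984 = 289.3 g
  Al2O3: 134.9·0.9961 + 445.2·0.1668 = 208.6 g
  B2O3: 178.9·0.5645 = 101.0 g
LOI: 134.9·0.003900 + 445.2·0.01010 + 414.2·0.3016 + 168.8·0.4443 + 317.7·0.003000 + 178.9·0.4355 = 283.8 g
Net of LOI, the glass mass = 1660 − 283.8 = 1376 g (consistent with Σ oxide mass)
each wt % is 100 × oxide ÷ glass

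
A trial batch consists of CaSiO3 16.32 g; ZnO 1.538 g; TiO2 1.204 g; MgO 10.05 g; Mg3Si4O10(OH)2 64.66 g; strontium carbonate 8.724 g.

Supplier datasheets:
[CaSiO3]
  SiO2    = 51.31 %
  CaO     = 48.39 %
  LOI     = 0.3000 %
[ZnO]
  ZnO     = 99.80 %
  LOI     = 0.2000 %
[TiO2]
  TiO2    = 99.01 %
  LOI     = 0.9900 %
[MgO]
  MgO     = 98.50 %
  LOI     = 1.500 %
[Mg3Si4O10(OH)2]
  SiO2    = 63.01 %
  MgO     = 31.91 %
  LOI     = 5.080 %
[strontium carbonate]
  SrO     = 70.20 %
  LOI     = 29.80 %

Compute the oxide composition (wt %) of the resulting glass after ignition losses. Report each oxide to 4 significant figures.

Every computation carries exact precision throughout; working values appear, rounded to four significant figures, as written. Every reported figure is rounded once only. Derived quantities, which include glass mass, yield, LOI, six oxide percentages, totals, are rebuilt in full precision, as set out in the problem or the answer, using the weight values at 96.40 g of glass.
Oxide-by-oxide delivered mass:
  SrO: 8.724·0.7020 = 6.124 g
  ZnO: 1.538·0.9980 = 1.535 g
  SiO2: 16.32·0.5131 + 64.66·0.6301 = 49.12 g
  MgO: 10.05·0.9850 + 64.66·0.3191 = 30.53 g
  CaO: 16.32·0.4839 = 7.897 g
  TiO2: 1.204·0.9901 = 1.192 g
LOI: 16.32·0.003000 + 1.538·0.002000 + 1.204·0.009900 + 10.05·0.01500 + 64.66·0.05080 + 8.724·0.2980 = 6.099 g
Glass mass = batch − LOI = 102.5 − 6.099 = 96.40 g (= the summed oxide contributions)
oxide / glass × 100 gives the wt %

Glass mass = 96.40 g (batch 102.5 − LOI 6.099).
Composition: SrO 6.353%, ZnO 1.592%, SiO2 50.95%, MgO 31.67%, CaO 8.192%, TiO2 1.237%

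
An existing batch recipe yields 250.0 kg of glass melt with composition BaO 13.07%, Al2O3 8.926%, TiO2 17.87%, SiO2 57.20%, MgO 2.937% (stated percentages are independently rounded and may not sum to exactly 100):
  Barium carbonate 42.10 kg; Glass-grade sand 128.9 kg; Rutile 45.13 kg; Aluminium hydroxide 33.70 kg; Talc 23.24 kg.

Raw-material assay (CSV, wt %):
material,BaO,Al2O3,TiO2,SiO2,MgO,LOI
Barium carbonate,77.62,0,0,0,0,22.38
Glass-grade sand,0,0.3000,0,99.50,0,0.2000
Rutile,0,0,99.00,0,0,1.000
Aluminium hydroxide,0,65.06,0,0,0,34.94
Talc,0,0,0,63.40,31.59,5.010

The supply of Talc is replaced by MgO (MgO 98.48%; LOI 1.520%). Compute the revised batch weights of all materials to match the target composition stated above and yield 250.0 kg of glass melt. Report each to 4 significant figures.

Revised batch per 250.0 kg glass melt:
  Barium carbonate: 42.10 kg
  Glass-grade sand: 143.7 kg
  Rutile: 45.13 kg
  Aluminium hydroxide: 33.64 kg
  MgO: 7.456 kg
Total batch = 272.0 kg; LOI loss = 22.03 kg

The intermediate values are printed rounded to four significant figures within the worked lines — every computation runs at exact precision from first step to last; exactly one rounding is applied to every reported number — the derived quantities are re-derived in exact precision (the yield, five oxide percentages, ignition loss, totals, glass mass) from the weighed amounts at 250.0 kg of glass, as set out in question or answer.
Per-oxide target masses for 250.0 kg glass melt:
  BaO: 13.07% × 250.0 = 32.67 kg
  Al2O3: 8.926% × 250.0 = 22.32 kg
  TiO2: 17.87% × 250.0 = 44.68 kg
  SiO2: 57.20% × 250.0 = 143.0 kg
  MgO: 2.937% × 250.0 = 7.342 kg
A balance pass over the oxides, given the weights on record, for the quoted basis mass (summed amounts equal target values up to rounding of the answer):
  BaO: 42.10·0.7762 = 32.68 kg (target 32.67 kg)
  Al2O3: 143.7·0.003000 + 33.64·0.6506 = 22.32 kg (target 22.32 kg)
  TiO2: 45.13·0.9900 = 44.68 kg (target 44.68 kg)
  SiO2: 143.7·0.9950 = 143.0 kg (target 143.0 kg)
  MgO: 7.456·0.9848 = 7.343 kg (target 7.342 kg)
Glass-mass bookkeeping: batch total minus LOI = 250.0 kg (the targets, summed, come to 250.0 kg; stated basis 250.0 kg — rounding explains the deltas).
Total batch = Σ batch = 272.0 kg; LOI loss = Σ batch·LOI = 22.03 kg; yield = glass ÷ total batch = 91.90%.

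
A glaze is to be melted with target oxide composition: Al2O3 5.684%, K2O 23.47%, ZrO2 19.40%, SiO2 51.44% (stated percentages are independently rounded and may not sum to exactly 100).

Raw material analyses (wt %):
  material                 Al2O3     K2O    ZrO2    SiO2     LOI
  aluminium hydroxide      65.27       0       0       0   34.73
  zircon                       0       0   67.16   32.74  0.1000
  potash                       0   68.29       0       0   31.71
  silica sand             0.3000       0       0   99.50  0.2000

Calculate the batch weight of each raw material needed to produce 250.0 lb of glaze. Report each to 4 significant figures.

Batch per 250.0 lb glaze:
  aluminium hydroxide: 21.29 lb
  zircon: 72.22 lb
  potash: 85.92 lb
  silica sand: 105.5 lb
Total batch = 284.9 lb; LOI loss = 34.92 lb; yield = 87.74%

Mid-chain values are printed, with 4-significant-figure rounding, when written out — all arithmetic runs at exact precision through every step. Every reported value is rounded just once. All derived quantities (the totals, yield, glass mass, ignition loss, the four compositions) are re-derived in full precision from the batch weights for 250.0 lb of glass as set out in problem or answer.
Oxide mass targets, per 250.0 lb glaze:
  Al2O3: 5.684% × 250.0 = 14.21 lb
  K2O: 23.47% × 250.0 = 58.68 lb
  ZrO2: 19.40% × 250.0 = 48.50 lb
  SiO2: 51.44% × 250.0 = 128.6 lb
Sums-versus-targets review with the batch weights as given, per the basis as stated (every target is met by its sum up to rounding of the answer):
  Al2O3: 21.29·0.6527 + 105.5·0.003000 = 14.21 lb (target 14.21 lb)
  K2O: 85.92·0.6829 = 58.67 lb (target 58.68 lb)
  ZrO2: 72.22·0.6716 = 48.50 lb (target 48.50 lb)
  SiO2: 72.22·0.3274 + 105.5·0.9950 = 128.6 lb (target 128.6 lb)
Glass mass check: batch total minus LOI = 250.0 lb (per-oxide target masses sum to 250.0 lb; the stated basis being 250.0 lb — a pure rounding effect).
Whole-batch sum: Σ batch = 284.9 lb; the LOI term Σ batch·LOI equals 34.92 lb; yield: glass divided by total = 87.74%.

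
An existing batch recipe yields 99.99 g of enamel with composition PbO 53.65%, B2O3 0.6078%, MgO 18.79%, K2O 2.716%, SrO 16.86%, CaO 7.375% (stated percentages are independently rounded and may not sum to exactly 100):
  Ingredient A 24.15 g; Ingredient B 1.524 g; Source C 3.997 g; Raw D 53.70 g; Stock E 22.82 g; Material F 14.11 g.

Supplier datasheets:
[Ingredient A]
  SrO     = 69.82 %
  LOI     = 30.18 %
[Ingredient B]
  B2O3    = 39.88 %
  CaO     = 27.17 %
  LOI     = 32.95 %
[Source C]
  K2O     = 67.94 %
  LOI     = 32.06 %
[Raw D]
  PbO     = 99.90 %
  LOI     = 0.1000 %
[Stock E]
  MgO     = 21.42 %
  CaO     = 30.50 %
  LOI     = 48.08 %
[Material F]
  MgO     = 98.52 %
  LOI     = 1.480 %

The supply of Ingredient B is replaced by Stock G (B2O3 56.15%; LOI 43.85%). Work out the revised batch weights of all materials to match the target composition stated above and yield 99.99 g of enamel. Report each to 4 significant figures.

In-progress results are shown with 4-significant-digit rounding on the page — all arithmetic keeps full float precision through the solve; each reported value receives exactly one rounding; the derived quantities, which include glass mass, six oxide percentages, ignition loss, totals, the yield, are recomputed at exact precision, as given in problem or answer, from the weighed amounts at 99.99 g of glass.
Target oxide masses per 99.99 g enamel:
  PbO: 53.65% × 99.99 = 53.64 g
  B2O3: 0.6078% × 99.99 = 0.6077 g
  MgO: 18.79% × 99.99 = 18.79 g
  K2O: 2.716% × 99.99 = 2.716 g
  SrO: 16.86% × 99.99 = 16.86 g
  CaO: 7.375% × 99.99 = 7.374 g
Checking each oxide sum with the batch weights as given, relative to the basis at hand (sums match the target masses up to rounding of the answer):
  PbO: 53.70·0.9990 = 53.65 g (target 53.64 g)
  B2O3: 1.082·0.5615 = 0.6075 g (target 0.6077 g)
  MgO: 24.18·0.2142 + 13.81·0.9852 = 18.78 g (target 18.79 g)
  K2O: 3.997·0.6794 = 2.716 g (target 2.716 g)
  SrO: 24.15·0.6982 = 16.86 g (target 16.86 g)
  CaO: 24.18·0.3050 = 7.375 g (target 7.374 g)
Auditing the glass mass value: batch Σ − ignition loss = 99.99 g (the Σ of target masses is 99.99 g; basis as stated: 99.99 g — gaps are rounding artifacts).
Batch grand total — Σ batch = 120.9 g; the LOI term Σ batch·LOI equals 20.93 g; yield, glass over the total, = 82.69%.

Revised batch per 99.99 g enamel:
  Ingredient A: 24.15 g
  Stock G: 1.082 g
  Source C: 3.997 g
  Raw D: 53.70 g
  Stock E: 24.18 g
  Material F: 13.81 g
Total batch = 120.9 g; LOI loss = 20.93 g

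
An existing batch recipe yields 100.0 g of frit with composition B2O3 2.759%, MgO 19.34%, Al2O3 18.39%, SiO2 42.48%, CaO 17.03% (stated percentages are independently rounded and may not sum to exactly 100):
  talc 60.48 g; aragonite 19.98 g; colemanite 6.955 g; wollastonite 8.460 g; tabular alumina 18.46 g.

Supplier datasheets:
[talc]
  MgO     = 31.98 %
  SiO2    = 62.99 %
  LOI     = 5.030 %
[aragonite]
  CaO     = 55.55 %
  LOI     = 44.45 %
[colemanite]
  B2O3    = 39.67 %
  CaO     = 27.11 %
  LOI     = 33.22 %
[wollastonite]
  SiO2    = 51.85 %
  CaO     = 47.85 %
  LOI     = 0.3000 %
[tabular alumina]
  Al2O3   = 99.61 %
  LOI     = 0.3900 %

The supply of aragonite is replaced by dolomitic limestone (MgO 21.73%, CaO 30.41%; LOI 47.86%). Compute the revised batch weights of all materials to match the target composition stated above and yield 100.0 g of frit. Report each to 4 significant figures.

All arithmetic carries exact precision throughout; rounding to 4 significant digits extends to each in-between result as displayed — every reported number receives exactly one rounding — derived quantities (five oxide percentages, glass mass, the yield, the totals, LOI) are rebuilt using the weight values on 100.0 g of glass in full precision exactly as shown in either problem or answer.
The oxide mass targets at 100.0 g frit:
  B2O3: 2.759% × 100.0 = 2.759 g
  MgO: 19.34% × 100.0 = 19.34 g
  Al2O3: 18.39% × 100.0 = 18.39 g
  SiO2: 42.48% × 100.0 = 42.48 g
  CaO: 17.03% × 100.0 = 17.03 g
Per-oxide balance check using the reported weights, against the basis in use (sums match the target masses inside rounding margins):
  B2O3: 6.955·0.3967 = 2.759 g (target 2.759 g)
  MgO: 49.69·0.3198 + 15.87·0.2173 = 19.34 g (target 19.34 g)
  Al2O3: 18.46·0.9961 = 18.39 g (target 18.39 g)
  SiO2: 49.69·0.6299 + 21.56·0.5185 = 42.48 g (target 42.48 g)
  CaO: 15.87·0.3041 + 6.955·0.2711 + 21.56·0.4785 = 17.03 g (target 17.03 g)
The glass-mass cross-check: total batch − LOI = 99.99 g (targets for the oxides total 100.0 g; against the stated basis, 100.0 g — rounding explains the deltas).
Summing the batch: Σ batch = 112.5 g; ignition loss, Σ(batch × LOI) = 12.54 g; yield = glass ÷ total batch = 88.86%.

Revised batch per 100.0 g frit:
  talc: 49.69 g
  dolomitic limestone: 15.87 g
  colemanite: 6.955 g
  wollastonite: 21.56 g
  tabular alumina: 18.46 g
Total batch = 112.5 g; LOI loss = 12.54 g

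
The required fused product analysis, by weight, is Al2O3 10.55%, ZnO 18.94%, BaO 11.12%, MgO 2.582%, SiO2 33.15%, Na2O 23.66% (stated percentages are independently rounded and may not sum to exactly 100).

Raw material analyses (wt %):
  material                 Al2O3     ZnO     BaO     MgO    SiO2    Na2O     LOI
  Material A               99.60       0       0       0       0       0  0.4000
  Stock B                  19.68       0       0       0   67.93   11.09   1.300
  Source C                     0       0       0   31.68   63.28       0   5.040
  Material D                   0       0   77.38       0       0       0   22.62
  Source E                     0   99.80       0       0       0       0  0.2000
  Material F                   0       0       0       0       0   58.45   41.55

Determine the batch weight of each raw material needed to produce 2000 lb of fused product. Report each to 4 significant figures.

The whole derivation runs at exact precision through every step; rounding to 4 significant digits governs every working value as displayed; each reported figure takes a single rounding — derived quantities (the yield, six oxide percentages, totals, LOI, glass mass) are computed from the batch weights for 2000 lb of glass at full float precision, exactly as printed in the problem or answer text.
Oxide mass targets, per 2000 lb fused product:
  Al2O3: 10.55% × 2000 = 211.0 lb
  ZnO: 18.94% × 2000 = 378.8 lb
  BaO: 11.12% × 2000 = 222.4 lb
  MgO: 2.582% × 2000 = 51.64 lb
  SiO2: 33.15% × 2000 = 663.0 lb
  Na2O: 23.66% × 2000 = 473.2 lb
Oxide-by-oxide audit using the reported weights, versus the basis set out (each sum matches its target mass once rounding is allowed for):
  Al2O3: 49.00·0.9960 + 824.2·0.1968 = 211.0 lb (target 211.0 lb)
  ZnO: 379.6·0.9980 = 378.8 lb (target 378.8 lb)
  BaO: 287.4·0.7738 = 222.4 lb (target 222.4 lb)
  MgO: 163.0·0.3168 = 51.64 lb (target 51.64 lb)
  SiO2: 824.2·0.6793 + 163.0·0.6328 = 663.0 lb (target 663.0 lb)
  Na2O: 824.2·0.1109 + 653.2·0.5845 = 473.2 lb (target 473.2 lb)
Mass balance on the glass: whole batch net of LOI = 2000 lb (summing oxide targets gives 2000 lb; against the stated basis, 2000 lb — any gap is answer rounding).
Total batch = Σ batch = 2356 lb; Σ batch·LOI gives LOI loss = 356.3 lb; yield: glass divided by total = 84.88%.

Batch per 2000 lb fused product:
  Material A: 49.00 lb
  Stock B: 824.2 lb
  Source C: 163.0 lb
  Material D: 287.4 lb
  Source E: 379.6 lb
  Material F: 653.2 lb
Total batch = 2356 lb; LOI loss = 356.3 lb; yield = 84.88%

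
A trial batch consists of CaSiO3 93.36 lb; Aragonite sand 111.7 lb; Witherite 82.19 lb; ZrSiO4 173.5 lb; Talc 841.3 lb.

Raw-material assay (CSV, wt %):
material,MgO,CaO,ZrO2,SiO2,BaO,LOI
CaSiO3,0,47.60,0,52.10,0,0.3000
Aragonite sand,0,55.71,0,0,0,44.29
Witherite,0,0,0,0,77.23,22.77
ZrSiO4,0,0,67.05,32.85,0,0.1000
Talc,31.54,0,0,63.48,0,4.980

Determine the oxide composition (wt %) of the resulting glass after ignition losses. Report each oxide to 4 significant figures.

Each numeric step maintains full precision from start to finish; intermediates are shown, rounded to 4 significant digits, in the working; every reported result takes exactly one rounding; derived quantities, including LOI, five oxide percentages, totals, net glass mass, yield, are re-derived using the weight values at 1192 lb of glass at exact precision, as given in the problem or the answer.
Delivered oxide masses:
  MgO: 841.3·0.3154 = 265.3 lb
  CaO: 93.36·0.4760 + 111.7·0.5571 = 106.7 lb
  ZrO2: 173.5·0.6705 = 116.3 lb
  SiO2: 93.36·0.5210 + 173.5·0.3285 + 841.3·0.6348 = 639.7 lb
  BaO: 82.19·0.7723 = 63.48 lb
LOI: 93.36·0.003000 + 111.7·0.4429 + 82.19·0.2277 + 173.5·0.001000 + 841.3·0.04980 = 110.5 lb
Resulting glass, batch − LOI: 1302 − 110.5 = 1192 lb (consistent with Σ oxide mass)
wt % = 100 × oxide mass / glass mass

Glass mass = 1192 lb (batch 1302 − LOI 110.5).
Composition: MgO 22.27%, CaO 8.952%, ZrO2 9.763%, SiO2 53.69%, BaO 5.327%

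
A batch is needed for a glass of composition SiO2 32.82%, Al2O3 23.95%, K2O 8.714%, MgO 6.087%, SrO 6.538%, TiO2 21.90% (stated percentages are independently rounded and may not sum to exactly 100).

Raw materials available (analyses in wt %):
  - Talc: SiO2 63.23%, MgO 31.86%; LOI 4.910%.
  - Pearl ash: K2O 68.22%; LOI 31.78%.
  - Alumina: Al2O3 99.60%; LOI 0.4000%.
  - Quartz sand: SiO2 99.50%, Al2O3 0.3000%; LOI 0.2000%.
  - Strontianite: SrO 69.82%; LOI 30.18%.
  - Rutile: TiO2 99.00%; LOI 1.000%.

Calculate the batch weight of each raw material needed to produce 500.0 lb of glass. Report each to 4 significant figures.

Each numeric step carries full float precision end to end; mid-chain values are displayed rounded off to 4 significant figures as written — every reported figure carries a single rounding — the derived quantities are rebuilt at exact precision (the six compositions, the yield, totals, net glass mass, LOI) from the weighed amounts per 500.0 lb of glass, precisely as stated by either problem or answer.
Target oxide masses per 500.0 lb glass:
  SiO2: 32.82% × 500.0 = 164.1 lb
  Al2O3: 23.95% × 500.0 = 119.8 lb
  K2O: 8.714% × 500.0 = 43.57 lb
  MgO: 6.087% × 500.0 = 30.44 lb
  SrO: 6.538% × 500.0 = 32.69 lb
  TiO2: 21.90% × 500.0 = 109.5 lb
Sums-versus-targets review given the weights on record, for the quoted basis mass (each sum matches its target mass up to rounding of the answer):
  SiO2: 95.53·0.6323 + 104.2·0.9950 = 164.1 lb (target 164.1 lb)
  Al2O3: 119.9·0.9960 + 104.2·0.003000 = 119.7 lb (target 119.8 lb)
  K2O: 63.87·0.6822 = 43.57 lb (target 43.57 lb)
  MgO: 95.53·0.3186 = 30.44 lb (target 30.44 lb)
  SrO: 46.82·0.6982 = 32.69 lb (target 32.69 lb)
  TiO2: 110.6·0.9900 = 109.5 lb (target 109.5 lb)
Glass-mass closure: net batch after ignition = 500.0 lb (the targets, summed, come to 500.0 lb; with the basis standing at 500.0 lb — rounding explains the deltas).
Whole-batch sum: Σ batch = 540.9 lb; Σ batch·LOI gives LOI loss = 40.91 lb; the yield ratio, glass ÷ batch: 92.44%.

Batch per 500.0 lb glass:
  Talc: 95.53 lb
  Pearl ash: 63.87 lb
  Alumina: 119.9 lb
  Quartz sand: 104.2 lb
  Strontianite: 46.82 lb
  Rutile: 110.6 lb
Total batch = 540.9 lb; LOI loss = 40.91 lb; yield = 92.44%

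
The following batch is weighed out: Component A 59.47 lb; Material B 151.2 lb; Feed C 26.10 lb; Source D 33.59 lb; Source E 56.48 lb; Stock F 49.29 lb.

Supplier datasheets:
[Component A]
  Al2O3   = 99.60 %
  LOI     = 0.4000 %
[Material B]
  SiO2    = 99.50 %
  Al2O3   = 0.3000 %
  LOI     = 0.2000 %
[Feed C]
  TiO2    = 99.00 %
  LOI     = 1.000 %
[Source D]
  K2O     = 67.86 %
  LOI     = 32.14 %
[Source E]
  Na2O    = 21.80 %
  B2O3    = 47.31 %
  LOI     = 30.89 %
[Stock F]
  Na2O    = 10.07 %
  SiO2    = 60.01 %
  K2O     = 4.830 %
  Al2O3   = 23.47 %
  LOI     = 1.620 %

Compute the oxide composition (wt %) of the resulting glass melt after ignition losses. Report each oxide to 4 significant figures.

Intermediates are displayed, rounded to 4 significant digits, as written — all internal work holds exact precision end to end; a single rounding yields each reported number — derived quantities are computed starting from the weights on 346.3 lb of glass in full float precision (the totals, net glass mass, the yield, ignition loss, the six compositions) as they appear in problem or answer.
Per-oxide mass from batch:
  Na2O: 56.48·0.2180 + 49.29·0.1007 = 17.28 lb
  SiO2: 151.2·0.9950 + 49.29·0.6001 = 180.0 lb
  K2O: 33.59·0.6786 + 49.29·0.04830 = 25.17 lb
  TiO2: 26.10·0.9900 = 25.84 lb
  Al2O3: 59.47·0.9960 + 151.2·0.003000 + 49.29·0.2347 = 71.25 lb
  B2O3: 56.48·0.4731 = 26.72 lb
LOI: 59.47·0.004000 + 151.2·0.002000 + 26.10·0.01000 + 33.59·0.3214 + 56.48·0.3089 + 49.29·0.01620 = 29.84 lb
batch − LOI leaves glass = 376.1 − 29.84 = 346.3 lb (the oxide masses sum to this)
oxide / glass × 100 gives the wt %

Glass mass = 346.3 lb (batch 376.1 − LOI 29.84).
Composition: Na2O 4.989%, SiO2 51.99%, K2O 7.270%, TiO2 7.462%, Al2O3 20.58%, B2O3 7.716%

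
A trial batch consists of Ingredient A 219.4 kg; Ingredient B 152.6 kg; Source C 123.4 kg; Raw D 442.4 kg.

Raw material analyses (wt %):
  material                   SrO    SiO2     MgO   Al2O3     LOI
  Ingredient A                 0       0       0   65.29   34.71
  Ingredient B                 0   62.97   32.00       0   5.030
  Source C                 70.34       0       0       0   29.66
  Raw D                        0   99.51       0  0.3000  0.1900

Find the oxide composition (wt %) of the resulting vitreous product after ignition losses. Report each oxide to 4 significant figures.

Glass mass = 816.5 kg (batch 937.8 − LOI 121.3).
Composition: SrO 10.63%, SiO2 65.68%, MgO 5.980%, Al2O3 17.71%

Every computation holds exact precision from start to finish — values along the way are printed, with 4-significant-figure rounding, across the worked steps — each reported value sees exactly one rounding. All derived quantities are re-derived in exact precision (totals, four oxide percentages, the yield, LOI, glass mass) from the batch weights at 816.5 kg of glass, as they appear in the question or the answer.
Delivered oxide masses:
  SrO: 123.4·0.7034 = 86.80 kg
  SiO2: 152.6·0.6297 + 442.4·0.9951 = 536.3 kg
  MgO: 152.6·0.3200 = 48.83 kg
  Al2O3: 219.4·0.6529 + 442.4·0.003000 = 144.6 kg
LOI: 219.4·0.3471 + 152.6·0.05030 + 123.4·0.2966 + 442.4·0.001900 = 121.3 kg
The glass mass, total less LOI, = 937.8 − 121.3 = 816.5 kg (= the summed oxide contributions)
each wt % is 100 × oxide ÷ glass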